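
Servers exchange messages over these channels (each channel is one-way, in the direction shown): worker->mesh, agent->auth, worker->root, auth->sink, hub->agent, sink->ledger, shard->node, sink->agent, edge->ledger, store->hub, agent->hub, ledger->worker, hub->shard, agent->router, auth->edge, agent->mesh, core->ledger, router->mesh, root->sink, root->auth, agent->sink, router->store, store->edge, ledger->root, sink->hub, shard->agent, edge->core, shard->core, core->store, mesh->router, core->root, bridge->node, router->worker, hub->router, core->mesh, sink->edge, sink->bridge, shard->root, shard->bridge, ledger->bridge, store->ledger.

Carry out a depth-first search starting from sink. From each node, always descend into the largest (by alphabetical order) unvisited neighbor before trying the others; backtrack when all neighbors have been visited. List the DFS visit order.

Visit sink
sink → ledger
ledger → worker
worker → root
root → auth
auth → edge
edge → core
core → store
store → hub
hub → shard
shard → node
shard → bridge
shard → agent
agent → router
router → mesh

sink -> ledger -> worker -> root -> auth -> edge -> core -> store -> hub -> shard -> node -> bridge -> agent -> router -> mesh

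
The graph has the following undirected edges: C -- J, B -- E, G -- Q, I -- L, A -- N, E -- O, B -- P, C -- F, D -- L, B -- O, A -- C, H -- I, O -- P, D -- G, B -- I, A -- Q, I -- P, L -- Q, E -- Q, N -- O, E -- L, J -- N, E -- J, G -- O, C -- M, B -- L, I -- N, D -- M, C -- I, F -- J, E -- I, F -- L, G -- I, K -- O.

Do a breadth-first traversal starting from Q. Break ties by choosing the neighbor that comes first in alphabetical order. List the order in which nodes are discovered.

Visit Q; enqueue A, E, G, L → queue [A, E, G, L]
Visit A; enqueue C, N → queue [E, G, L, C, N]
Visit E; enqueue B, I, J, O → queue [G, L, C, N, B, I, J, O]
Visit G; enqueue D → queue [L, C, N, B, I, J, O, D]
Visit L; enqueue F → queue [C, N, B, I, J, O, D, F]
Visit C; enqueue M → queue [N, B, I, J, O, D, F, M]
Visit N → queue [B, I, J, O, D, F, M]
Visit B; enqueue P → queue [I, J, O, D, F, M, P]
Visit I; enqueue H → queue [J, O, D, F, M, P, H]
Visit J → queue [O, D, F, M, P, H]
Visit O; enqueue K → queue [D, F, M, P, H, K]
Visit D → queue [F, M, P, H, K]
Visit F → queue [M, P, H, K]
Visit M → queue [P, H, K]
Visit P → queue [H, K]
Visit H → queue [K]
Visit K → queue []

Q, A, E, G, L, C, N, B, I, J, O, D, F, M, P, H, K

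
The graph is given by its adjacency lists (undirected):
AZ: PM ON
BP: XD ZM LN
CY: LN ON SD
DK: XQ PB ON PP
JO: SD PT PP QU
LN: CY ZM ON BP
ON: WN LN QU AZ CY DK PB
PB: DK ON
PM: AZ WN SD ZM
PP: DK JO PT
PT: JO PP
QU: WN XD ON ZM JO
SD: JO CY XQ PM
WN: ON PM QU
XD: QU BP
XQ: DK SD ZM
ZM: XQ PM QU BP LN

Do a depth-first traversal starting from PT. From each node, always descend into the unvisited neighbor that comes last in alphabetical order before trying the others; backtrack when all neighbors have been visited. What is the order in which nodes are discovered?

Visit PT
PT → PP
PP → JO
JO → SD
SD → XQ
XQ → ZM
ZM → QU
QU → XD
XD → BP
BP → LN
LN → ON
ON → WN
WN → PM
PM → AZ
ON → PB
PB → DK
ON → CY

PT -> PP -> JO -> SD -> XQ -> ZM -> QU -> XD -> BP -> LN -> ON -> WN -> PM -> AZ -> PB -> DK -> CY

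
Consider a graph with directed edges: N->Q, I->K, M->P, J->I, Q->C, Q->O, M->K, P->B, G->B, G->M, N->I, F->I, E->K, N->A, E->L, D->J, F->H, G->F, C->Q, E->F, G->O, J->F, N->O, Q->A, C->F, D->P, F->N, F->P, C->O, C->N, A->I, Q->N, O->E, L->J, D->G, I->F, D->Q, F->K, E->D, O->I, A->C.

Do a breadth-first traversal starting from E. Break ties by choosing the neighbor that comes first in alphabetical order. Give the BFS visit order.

E → D → F → K → L → G → J → P → Q → H → I → N → B → M → O → A → C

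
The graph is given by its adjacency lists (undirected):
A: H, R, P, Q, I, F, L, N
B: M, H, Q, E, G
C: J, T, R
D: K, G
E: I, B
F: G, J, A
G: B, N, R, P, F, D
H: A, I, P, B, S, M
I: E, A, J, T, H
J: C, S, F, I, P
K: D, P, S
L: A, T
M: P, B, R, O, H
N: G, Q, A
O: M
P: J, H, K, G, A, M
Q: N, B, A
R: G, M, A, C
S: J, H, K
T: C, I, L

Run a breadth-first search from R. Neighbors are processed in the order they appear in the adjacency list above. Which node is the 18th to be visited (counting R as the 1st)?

Visit R; enqueue G, M, A, C → queue [G, M, A, C]
Visit G; enqueue B, N, P, F, D → queue [M, A, C, B, N, P, F, D]
Visit M; enqueue O, H → queue [A, C, B, N, P, F, D, O, H]
Visit A; enqueue Q, I, L → queue [C, B, N, P, F, D, O, H, Q, I, L]
Visit C; enqueue J, T → queue [B, N, P, F, D, O, H, Q, I, L, J, T]
Visit B; enqueue E → queue [N, P, F, D, O, H, Q, I, L, J, T, E]
Visit N → queue [P, F, D, O, H, Q, I, L, J, T, E]
Visit P; enqueue K → queue [F, D, O, H, Q, I, L, J, T, E, K]
Visit F → queue [D, O, H, Q, I, L, J, T, E, K]
Visit D → queue [O, H, Q, I, L, J, T, E, K]
Visit O → queue [H, Q, I, L, J, T, E, K]
Visit H; enqueue S → queue [Q, I, L, J, T, E, K, S]
Visit Q → queue [I, L, J, T, E, K, S]
Visit I → queue [L, J, T, E, K, S]
Visit L → queue [J, T, E, K, S]
Visit J → queue [T, E, K, S]
Visit T → queue [E, K, S]
Visit E → queue [K, S]
Visit K → queue [S]
Visit S → queue []

Visit order: R, G, M, A, C, B, N, P, F, D, O, H, Q, I, L, J, T, E, K, S

E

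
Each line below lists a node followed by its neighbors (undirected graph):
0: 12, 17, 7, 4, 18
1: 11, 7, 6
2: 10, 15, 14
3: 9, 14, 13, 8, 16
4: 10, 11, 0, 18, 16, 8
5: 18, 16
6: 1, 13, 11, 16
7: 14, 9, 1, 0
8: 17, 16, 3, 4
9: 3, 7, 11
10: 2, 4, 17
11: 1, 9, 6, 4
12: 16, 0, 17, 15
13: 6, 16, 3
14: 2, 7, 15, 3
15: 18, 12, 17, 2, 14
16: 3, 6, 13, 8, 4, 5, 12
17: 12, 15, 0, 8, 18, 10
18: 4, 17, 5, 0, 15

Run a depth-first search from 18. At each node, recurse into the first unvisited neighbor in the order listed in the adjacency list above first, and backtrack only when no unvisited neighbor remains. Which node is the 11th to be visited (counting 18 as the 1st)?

14

Visit 18
18 → 4
4 → 10
10 → 2
2 → 15
15 → 12
12 → 16
16 → 3
3 → 9
9 → 7
7 → 14
7 → 1
1 → 11
11 → 6
6 → 13
7 → 0
0 → 17
17 → 8
16 → 5

Visit order: 18, 4, 10, 2, 15, 12, 16, 3, 9, 7, 14, 1, 11, 6, 13, 0, 17, 8, 5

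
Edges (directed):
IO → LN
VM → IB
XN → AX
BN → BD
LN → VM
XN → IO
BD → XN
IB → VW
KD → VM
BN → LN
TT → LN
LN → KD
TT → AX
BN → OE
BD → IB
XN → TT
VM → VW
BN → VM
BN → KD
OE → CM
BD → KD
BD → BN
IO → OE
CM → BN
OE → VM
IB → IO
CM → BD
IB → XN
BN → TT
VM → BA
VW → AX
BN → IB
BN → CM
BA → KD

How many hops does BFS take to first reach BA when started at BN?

Level 0: BN
Level 1: BD, CM, IB, KD, LN, OE, TT, VM
Level 2: AX, BA, IO, VW, XN
BA first appears at level 2.

2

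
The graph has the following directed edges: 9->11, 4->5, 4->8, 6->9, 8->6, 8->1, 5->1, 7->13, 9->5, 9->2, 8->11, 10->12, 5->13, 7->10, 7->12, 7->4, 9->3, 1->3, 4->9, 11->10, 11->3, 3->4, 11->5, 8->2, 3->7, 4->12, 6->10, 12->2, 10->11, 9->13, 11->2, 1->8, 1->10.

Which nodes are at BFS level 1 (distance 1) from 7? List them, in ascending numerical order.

Level 0: 7
Level 1: 4, 10, 12, 13
Level 2: 2, 5, 8, 9, 11
Level 3: 1, 3, 6

4, 10, 12, 13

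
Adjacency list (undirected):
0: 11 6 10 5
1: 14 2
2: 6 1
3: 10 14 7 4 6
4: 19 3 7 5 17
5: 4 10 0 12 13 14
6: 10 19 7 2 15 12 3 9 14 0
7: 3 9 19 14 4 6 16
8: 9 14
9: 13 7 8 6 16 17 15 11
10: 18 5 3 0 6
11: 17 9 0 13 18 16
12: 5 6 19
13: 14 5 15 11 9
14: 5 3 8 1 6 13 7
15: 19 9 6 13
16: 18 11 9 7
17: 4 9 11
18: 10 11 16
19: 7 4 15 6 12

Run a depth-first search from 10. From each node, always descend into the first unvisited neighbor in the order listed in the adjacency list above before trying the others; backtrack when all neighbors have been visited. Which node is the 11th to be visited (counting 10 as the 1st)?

0

Visit 10
10 → 18
18 → 11
11 → 17
17 → 4
4 → 19
19 → 7
7 → 3
3 → 14
14 → 5
5 → 0
0 → 6
6 → 2
2 → 1
6 → 15
15 → 9
9 → 13
9 → 8
9 → 16
6 → 12

Visit order: 10, 18, 11, 17, 4, 19, 7, 3, 14, 5, 0, 6, 2, 1, 15, 9, 13, 8, 16, 12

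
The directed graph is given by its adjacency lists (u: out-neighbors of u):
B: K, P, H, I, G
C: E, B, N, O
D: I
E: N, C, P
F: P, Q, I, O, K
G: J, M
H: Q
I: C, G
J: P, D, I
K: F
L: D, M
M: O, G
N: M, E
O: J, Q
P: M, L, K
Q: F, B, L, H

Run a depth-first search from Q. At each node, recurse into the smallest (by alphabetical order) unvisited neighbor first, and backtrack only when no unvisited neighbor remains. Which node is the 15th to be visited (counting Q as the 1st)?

Visit Q
Q → B
B → G
G → J
J → D
D → I
I → C
C → E
E → N
N → M
M → O
E → P
P → K
K → F
P → L
B → H

Visit order: Q, B, G, J, D, I, C, E, N, M, O, P, K, F, L, H

L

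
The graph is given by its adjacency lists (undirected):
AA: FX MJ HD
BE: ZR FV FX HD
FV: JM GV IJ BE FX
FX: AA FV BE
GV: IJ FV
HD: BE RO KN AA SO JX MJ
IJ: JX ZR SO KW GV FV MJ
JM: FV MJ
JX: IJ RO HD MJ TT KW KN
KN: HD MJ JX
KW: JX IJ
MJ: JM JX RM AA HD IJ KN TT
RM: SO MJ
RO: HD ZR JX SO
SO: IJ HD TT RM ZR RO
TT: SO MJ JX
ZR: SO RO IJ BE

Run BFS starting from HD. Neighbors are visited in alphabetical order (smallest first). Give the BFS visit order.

HD, AA, BE, JX, KN, MJ, RO, SO, FX, FV, ZR, IJ, KW, TT, JM, RM, GV

Visit HD; enqueue AA, BE, JX, KN, MJ, RO, SO → queue [AA, BE, JX, KN, MJ, RO, SO]
Visit AA; enqueue FX → queue [BE, JX, KN, MJ, RO, SO, FX]
Visit BE; enqueue FV, ZR → queue [JX, KN, MJ, RO, SO, FX, FV, ZR]
Visit JX; enqueue IJ, KW, TT → queue [KN, MJ, RO, SO, FX, FV, ZR, IJ, KW, TT]
Visit KN → queue [MJ, RO, SO, FX, FV, ZR, IJ, KW, TT]
Visit MJ; enqueue JM, RM → queue [RO, SO, FX, FV, ZR, IJ, KW, TT, JM, RM]
Visit RO → queue [SO, FX, FV, ZR, IJ, KW, TT, JM, RM]
Visit SO → queue [FX, FV, ZR, IJ, KW, TT, JM, RM]
Visit FX → queue [FV, ZR, IJ, KW, TT, JM, RM]
Visit FV; enqueue GV → queue [ZR, IJ, KW, TT, JM, RM, GV]
Visit ZR → queue [IJ, KW, TT, JM, RM, GV]
Visit IJ → queue [KW, TT, JM, RM, GV]
Visit KW → queue [TT, JM, RM, GV]
Visit TT → queue [JM, RM, GV]
Visit JM → queue [RM, GV]
Visit RM → queue [GV]
Visit GV → queue []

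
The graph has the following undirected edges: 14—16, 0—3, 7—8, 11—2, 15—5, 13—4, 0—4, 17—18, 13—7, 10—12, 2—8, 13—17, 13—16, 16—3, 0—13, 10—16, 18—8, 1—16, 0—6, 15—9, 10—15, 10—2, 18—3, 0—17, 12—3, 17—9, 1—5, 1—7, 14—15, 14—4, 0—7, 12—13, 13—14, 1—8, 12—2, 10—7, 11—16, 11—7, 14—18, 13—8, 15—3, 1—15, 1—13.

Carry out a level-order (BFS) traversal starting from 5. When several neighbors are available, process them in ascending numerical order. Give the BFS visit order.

5, 1, 15, 7, 8, 13, 16, 3, 9, 10, 14, 0, 11, 2, 18, 4, 12, 17, 6

Visit 5; enqueue 1, 15 → queue [1, 15]
Visit 1; enqueue 7, 8, 13, 16 → queue [15, 7, 8, 13, 16]
Visit 15; enqueue 3, 9, 10, 14 → queue [7, 8, 13, 16, 3, 9, 10, 14]
Visit 7; enqueue 0, 11 → queue [8, 13, 16, 3, 9, 10, 14, 0, 11]
Visit 8; enqueue 2, 18 → queue [13, 16, 3, 9, 10, 14, 0, 11, 2, 18]
Visit 13; enqueue 4, 12, 17 → queue [16, 3, 9, 10, 14, 0, 11, 2, 18, 4, 12, 17]
Visit 16 → queue [3, 9, 10, 14, 0, 11, 2, 18, 4, 12, 17]
Visit 3 → queue [9, 10, 14, 0, 11, 2, 18, 4, 12, 17]
Visit 9 → queue [10, 14, 0, 11, 2, 18, 4, 12, 17]
Visit 10 → queue [14, 0, 11, 2, 18, 4, 12, 17]
Visit 14 → queue [0, 11, 2, 18, 4, 12, 17]
Visit 0; enqueue 6 → queue [11, 2, 18, 4, 12, 17, 6]
Visit 11 → queue [2, 18, 4, 12, 17, 6]
Visit 2 → queue [18, 4, 12, 17, 6]
Visit 18 → queue [4, 12, 17, 6]
Visit 4 → queue [12, 17, 6]
Visit 12 → queue [17, 6]
Visit 17 → queue [6]
Visit 6 → queue []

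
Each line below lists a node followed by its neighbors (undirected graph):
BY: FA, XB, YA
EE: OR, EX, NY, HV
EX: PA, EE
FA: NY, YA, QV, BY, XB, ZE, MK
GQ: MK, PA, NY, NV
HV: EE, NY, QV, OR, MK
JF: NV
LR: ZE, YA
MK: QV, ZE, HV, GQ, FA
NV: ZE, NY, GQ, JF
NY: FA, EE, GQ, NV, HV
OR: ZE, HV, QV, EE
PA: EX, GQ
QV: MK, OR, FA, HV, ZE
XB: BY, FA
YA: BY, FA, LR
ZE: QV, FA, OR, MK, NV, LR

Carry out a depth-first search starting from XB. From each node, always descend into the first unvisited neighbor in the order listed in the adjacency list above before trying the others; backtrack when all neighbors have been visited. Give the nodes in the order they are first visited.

XB, BY, FA, NY, EE, OR, ZE, QV, MK, HV, GQ, PA, EX, NV, JF, LR, YA

Visit XB
XB → BY
BY → FA
FA → NY
NY → EE
EE → OR
OR → ZE
ZE → QV
QV → MK
MK → HV
MK → GQ
GQ → PA
PA → EX
GQ → NV
NV → JF
ZE → LR
LR → YA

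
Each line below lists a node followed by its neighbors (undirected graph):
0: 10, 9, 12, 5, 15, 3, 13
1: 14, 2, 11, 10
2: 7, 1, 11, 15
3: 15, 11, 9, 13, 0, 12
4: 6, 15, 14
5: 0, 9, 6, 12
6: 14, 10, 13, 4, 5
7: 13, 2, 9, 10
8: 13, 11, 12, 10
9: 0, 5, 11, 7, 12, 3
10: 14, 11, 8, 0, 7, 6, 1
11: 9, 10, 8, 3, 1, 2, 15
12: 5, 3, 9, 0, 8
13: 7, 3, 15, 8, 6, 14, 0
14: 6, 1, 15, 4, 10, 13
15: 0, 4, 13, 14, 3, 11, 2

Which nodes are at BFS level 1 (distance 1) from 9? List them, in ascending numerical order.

Level 0: 9
Level 1: 0, 3, 5, 7, 11, 12
Level 2: 1, 2, 6, 8, 10, 13, 15
Level 3: 4, 14

0, 3, 5, 7, 11, 12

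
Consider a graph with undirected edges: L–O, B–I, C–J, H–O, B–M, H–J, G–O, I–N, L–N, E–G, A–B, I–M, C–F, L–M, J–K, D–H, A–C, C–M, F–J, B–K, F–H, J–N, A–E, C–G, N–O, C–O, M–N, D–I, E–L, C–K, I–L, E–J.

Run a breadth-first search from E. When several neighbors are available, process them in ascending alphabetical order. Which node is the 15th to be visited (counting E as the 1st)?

Visit E; enqueue A, G, J, L → queue [A, G, J, L]
Visit A; enqueue B, C → queue [G, J, L, B, C]
Visit G; enqueue O → queue [J, L, B, C, O]
Visit J; enqueue F, H, K, N → queue [L, B, C, O, F, H, K, N]
Visit L; enqueue I, M → queue [B, C, O, F, H, K, N, I, M]
Visit B → queue [C, O, F, H, K, N, I, M]
Visit C → queue [O, F, H, K, N, I, M]
Visit O → queue [F, H, K, N, I, M]
Visit F → queue [H, K, N, I, M]
Visit H; enqueue D → queue [K, N, I, M, D]
Visit K → queue [N, I, M, D]
Visit N → queue [I, M, D]
Visit I → queue [M, D]
Visit M → queue [D]
Visit D → queue []

Visit order: E, A, G, J, L, B, C, O, F, H, K, N, I, M, D

D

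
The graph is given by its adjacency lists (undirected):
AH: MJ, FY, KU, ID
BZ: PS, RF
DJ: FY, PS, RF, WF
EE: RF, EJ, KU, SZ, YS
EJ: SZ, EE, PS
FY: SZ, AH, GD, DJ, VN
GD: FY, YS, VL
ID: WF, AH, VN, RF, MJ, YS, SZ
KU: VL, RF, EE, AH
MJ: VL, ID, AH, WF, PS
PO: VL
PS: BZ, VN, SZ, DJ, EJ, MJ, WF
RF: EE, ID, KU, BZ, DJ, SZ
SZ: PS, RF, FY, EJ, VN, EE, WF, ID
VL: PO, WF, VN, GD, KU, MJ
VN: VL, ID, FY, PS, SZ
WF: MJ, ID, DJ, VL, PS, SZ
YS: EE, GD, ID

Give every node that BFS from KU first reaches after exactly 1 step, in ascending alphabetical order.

AH, EE, RF, VL

Level 0: KU
Level 1: AH, EE, RF, VL
Level 2: BZ, DJ, EJ, FY, GD, ID, MJ, PO, SZ, VN, WF, YS
Level 3: PS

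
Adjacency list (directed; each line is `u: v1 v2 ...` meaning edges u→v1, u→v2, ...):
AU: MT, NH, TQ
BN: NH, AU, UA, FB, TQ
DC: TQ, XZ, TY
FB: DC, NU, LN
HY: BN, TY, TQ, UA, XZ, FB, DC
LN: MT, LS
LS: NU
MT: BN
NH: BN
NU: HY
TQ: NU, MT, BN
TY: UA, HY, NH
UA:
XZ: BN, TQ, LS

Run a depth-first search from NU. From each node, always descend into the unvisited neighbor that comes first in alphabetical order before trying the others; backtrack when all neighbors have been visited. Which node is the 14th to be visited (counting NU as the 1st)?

LN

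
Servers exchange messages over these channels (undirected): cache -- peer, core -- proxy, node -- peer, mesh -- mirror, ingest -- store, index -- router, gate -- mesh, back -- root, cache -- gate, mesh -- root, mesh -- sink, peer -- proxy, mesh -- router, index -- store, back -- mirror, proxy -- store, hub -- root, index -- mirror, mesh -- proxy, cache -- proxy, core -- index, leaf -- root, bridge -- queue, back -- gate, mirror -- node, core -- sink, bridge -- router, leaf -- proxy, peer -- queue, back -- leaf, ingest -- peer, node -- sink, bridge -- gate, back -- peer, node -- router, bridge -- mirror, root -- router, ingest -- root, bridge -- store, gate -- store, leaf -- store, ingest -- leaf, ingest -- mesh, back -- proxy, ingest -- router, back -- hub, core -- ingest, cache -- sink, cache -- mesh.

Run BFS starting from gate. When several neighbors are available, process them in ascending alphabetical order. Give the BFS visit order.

gate -> back -> bridge -> cache -> mesh -> store -> hub -> leaf -> mirror -> peer -> proxy -> root -> queue -> router -> sink -> ingest -> index -> node -> core

Visit gate; enqueue back, bridge, cache, mesh, store → queue [back, bridge, cache, mesh, store]
Visit back; enqueue hub, leaf, mirror, peer, proxy, root → queue [bridge, cache, mesh, store, hub, leaf, mirror, peer, proxy, root]
Visit bridge; enqueue queue, router → queue [cache, mesh, store, hub, leaf, mirror, peer, proxy, root, queue, router]
Visit cache; enqueue sink → queue [mesh, store, hub, leaf, mirror, peer, proxy, root, queue, router, sink]
Visit mesh; enqueue ingest → queue [store, hub, leaf, mirror, peer, proxy, root, queue, router, sink, ingest]
Visit store; enqueue index → queue [hub, leaf, mirror, peer, proxy, root, queue, router, sink, ingest, index]
Visit hub → queue [leaf, mirror, peer, proxy, root, queue, router, sink, ingest, index]
Visit leaf → queue [mirror, peer, proxy, root, queue, router, sink, ingest, index]
Visit mirror; enqueue node → queue [peer, proxy, root, queue, router, sink, ingest, index, node]
Visit peer → queue [proxy, root, queue, router, sink, ingest, index, node]
Visit proxy; enqueue core → queue [root, queue, router, sink, ingest, index, node, core]
Visit root → queue [queue, router, sink, ingest, index, node, core]
Visit queue → queue [router, sink, ingest, index, node, core]
Visit router → queue [sink, ingest, index, node, core]
Visit sink → queue [ingest, index, node, core]
Visit ingest → queue [index, node, core]
Visit index → queue [node, core]
Visit node → queue [core]
Visit core → queue []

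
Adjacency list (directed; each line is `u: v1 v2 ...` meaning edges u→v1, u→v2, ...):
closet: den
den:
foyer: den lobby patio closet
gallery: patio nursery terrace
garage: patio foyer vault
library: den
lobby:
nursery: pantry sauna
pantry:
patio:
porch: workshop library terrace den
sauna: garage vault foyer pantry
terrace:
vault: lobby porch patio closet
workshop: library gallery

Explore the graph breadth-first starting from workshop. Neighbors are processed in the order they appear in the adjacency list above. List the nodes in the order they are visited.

Visit workshop; enqueue library, gallery → queue [library, gallery]
Visit library; enqueue den → queue [gallery, den]
Visit gallery; enqueue patio, nursery, terrace → queue [den, patio, nursery, terrace]
Visit den → queue [patio, nursery, terrace]
Visit patio → queue [nursery, terrace]
Visit nursery; enqueue pantry, sauna → queue [terrace, pantry, sauna]
Visit terrace → queue [pantry, sauna]
Visit pantry → queue [sauna]
Visit sauna; enqueue garage, vault, foyer → queue [garage, vault, foyer]
Visit garage → queue [vault, foyer]
Visit vault; enqueue lobby, porch, closet → queue [foyer, lobby, porch, closet]
Visit foyer → queue [lobby, porch, closet]
Visit lobby → queue [porch, closet]
Visit porch → queue [closet]
Visit closet → queue []

workshop, library, gallery, den, patio, nursery, terrace, pantry, sauna, garage, vault, foyer, lobby, porch, closet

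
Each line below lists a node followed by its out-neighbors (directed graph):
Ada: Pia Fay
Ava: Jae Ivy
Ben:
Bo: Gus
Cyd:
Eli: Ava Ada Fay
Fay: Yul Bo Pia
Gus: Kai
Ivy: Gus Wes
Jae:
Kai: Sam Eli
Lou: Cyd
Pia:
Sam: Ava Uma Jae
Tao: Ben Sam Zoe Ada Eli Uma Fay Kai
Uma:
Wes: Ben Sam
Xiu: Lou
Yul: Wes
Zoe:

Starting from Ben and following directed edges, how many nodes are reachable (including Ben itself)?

1

BFS from Ben visits: Ben
Reachable nodes: 1 of 20 total.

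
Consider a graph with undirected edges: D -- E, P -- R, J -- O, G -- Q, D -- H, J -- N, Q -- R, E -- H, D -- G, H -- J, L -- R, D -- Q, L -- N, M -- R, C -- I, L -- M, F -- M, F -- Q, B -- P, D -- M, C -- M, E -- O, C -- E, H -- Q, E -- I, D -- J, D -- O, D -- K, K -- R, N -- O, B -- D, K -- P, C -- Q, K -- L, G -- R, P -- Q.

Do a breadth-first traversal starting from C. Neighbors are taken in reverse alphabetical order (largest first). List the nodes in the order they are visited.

Visit C; enqueue Q, M, I, E → queue [Q, M, I, E]
Visit Q; enqueue R, P, H, G, F, D → queue [M, I, E, R, P, H, G, F, D]
Visit M; enqueue L → queue [I, E, R, P, H, G, F, D, L]
Visit I → queue [E, R, P, H, G, F, D, L]
Visit E; enqueue O → queue [R, P, H, G, F, D, L, O]
Visit R; enqueue K → queue [P, H, G, F, D, L, O, K]
Visit P; enqueue B → queue [H, G, F, D, L, O, K, B]
Visit H; enqueue J → queue [G, F, D, L, O, K, B, J]
Visit G → queue [F, D, L, O, K, B, J]
Visit F → queue [D, L, O, K, B, J]
Visit D → queue [L, O, K, B, J]
Visit L; enqueue N → queue [O, K, B, J, N]
Visit O → queue [K, B, J, N]
Visit K → queue [B, J, N]
Visit B → queue [J, N]
Visit J → queue [N]
Visit N → queue []

C, Q, M, I, E, R, P, H, G, F, D, L, O, K, B, J, N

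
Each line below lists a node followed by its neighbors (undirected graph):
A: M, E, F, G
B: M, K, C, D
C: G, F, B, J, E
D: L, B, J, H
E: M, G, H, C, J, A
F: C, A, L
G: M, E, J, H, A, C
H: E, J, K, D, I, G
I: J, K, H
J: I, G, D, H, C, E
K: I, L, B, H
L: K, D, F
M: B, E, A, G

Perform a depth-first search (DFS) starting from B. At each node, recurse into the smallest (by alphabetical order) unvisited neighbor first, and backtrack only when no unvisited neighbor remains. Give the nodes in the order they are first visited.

Visit B
B → C
C → E
E → A
A → F
F → L
L → D
D → H
H → G
G → J
J → I
I → K
G → M

B -> C -> E -> A -> F -> L -> D -> H -> G -> J -> I -> K -> M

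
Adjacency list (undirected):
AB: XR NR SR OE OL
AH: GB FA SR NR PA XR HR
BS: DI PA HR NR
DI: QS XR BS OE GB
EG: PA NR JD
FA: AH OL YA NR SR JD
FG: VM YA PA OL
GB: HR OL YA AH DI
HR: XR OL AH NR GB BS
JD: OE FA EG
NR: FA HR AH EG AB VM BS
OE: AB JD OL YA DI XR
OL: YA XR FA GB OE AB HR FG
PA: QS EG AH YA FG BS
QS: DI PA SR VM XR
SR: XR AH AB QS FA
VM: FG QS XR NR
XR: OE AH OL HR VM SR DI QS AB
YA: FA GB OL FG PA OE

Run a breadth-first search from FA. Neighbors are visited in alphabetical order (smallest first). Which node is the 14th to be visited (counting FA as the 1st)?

Visit FA; enqueue AH, JD, NR, OL, SR, YA → queue [AH, JD, NR, OL, SR, YA]
Visit AH; enqueue GB, HR, PA, XR → queue [JD, NR, OL, SR, YA, GB, HR, PA, XR]
Visit JD; enqueue EG, OE → queue [NR, OL, SR, YA, GB, HR, PA, XR, EG, OE]
Visit NR; enqueue AB, BS, VM → queue [OL, SR, YA, GB, HR, PA, XR, EG, OE, AB, BS, VM]
Visit OL; enqueue FG → queue [SR, YA, GB, HR, PA, XR, EG, OE, AB, BS, VM, FG]
Visit SR; enqueue QS → queue [YA, GB, HR, PA, XR, EG, OE, AB, BS, VM, FG, QS]
Visit YA → queue [GB, HR, PA, XR, EG, OE, AB, BS, VM, FG, QS]
Visit GB; enqueue DI → queue [HR, PA, XR, EG, OE, AB, BS, VM, FG, QS, DI]
Visit HR → queue [PA, XR, EG, OE, AB, BS, VM, FG, QS, DI]
Visit PA → queue [XR, EG, OE, AB, BS, VM, FG, QS, DI]
Visit XR → queue [EG, OE, AB, BS, VM, FG, QS, DI]
Visit EG → queue [OE, AB, BS, VM, FG, QS, DI]
Visit OE → queue [AB, BS, VM, FG, QS, DI]
Visit AB → queue [BS, VM, FG, QS, DI]
Visit BS → queue [VM, FG, QS, DI]
Visit VM → queue [FG, QS, DI]
Visit FG → queue [QS, DI]
Visit QS → queue [DI]
Visit DI → queue []

Visit order: FA, AH, JD, NR, OL, SR, YA, GB, HR, PA, XR, EG, OE, AB, BS, VM, FG, QS, DI

AB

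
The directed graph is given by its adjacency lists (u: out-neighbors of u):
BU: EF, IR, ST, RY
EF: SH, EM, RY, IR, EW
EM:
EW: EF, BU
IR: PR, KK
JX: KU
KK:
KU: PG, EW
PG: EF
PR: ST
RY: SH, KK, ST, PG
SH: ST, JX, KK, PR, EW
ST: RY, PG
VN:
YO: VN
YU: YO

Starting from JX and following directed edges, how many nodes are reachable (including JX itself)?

13

BFS from JX visits: JX, KU, PG, EW, EF, BU, SH, EM, RY, IR, ST, KK, PR
Reachable nodes: 13 of 16 total.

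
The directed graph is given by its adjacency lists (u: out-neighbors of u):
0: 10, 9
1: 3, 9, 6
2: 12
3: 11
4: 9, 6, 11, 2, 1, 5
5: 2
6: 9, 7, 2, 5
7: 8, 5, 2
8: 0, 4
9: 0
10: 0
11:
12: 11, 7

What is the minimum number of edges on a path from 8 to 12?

3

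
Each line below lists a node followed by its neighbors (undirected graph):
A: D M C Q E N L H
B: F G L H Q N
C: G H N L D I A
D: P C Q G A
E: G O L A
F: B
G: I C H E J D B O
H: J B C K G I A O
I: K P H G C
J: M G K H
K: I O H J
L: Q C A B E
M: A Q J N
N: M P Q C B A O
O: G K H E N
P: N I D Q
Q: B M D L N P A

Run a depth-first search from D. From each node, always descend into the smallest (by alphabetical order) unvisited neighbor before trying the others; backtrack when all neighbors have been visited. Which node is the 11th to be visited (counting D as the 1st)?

M

Visit D
D → A
A → C
C → G
G → B
B → F
B → H
H → I
I → K
K → J
J → M
M → N
N → O
O → E
E → L
L → Q
Q → P

Visit order: D, A, C, G, B, F, H, I, K, J, M, N, O, E, L, Q, P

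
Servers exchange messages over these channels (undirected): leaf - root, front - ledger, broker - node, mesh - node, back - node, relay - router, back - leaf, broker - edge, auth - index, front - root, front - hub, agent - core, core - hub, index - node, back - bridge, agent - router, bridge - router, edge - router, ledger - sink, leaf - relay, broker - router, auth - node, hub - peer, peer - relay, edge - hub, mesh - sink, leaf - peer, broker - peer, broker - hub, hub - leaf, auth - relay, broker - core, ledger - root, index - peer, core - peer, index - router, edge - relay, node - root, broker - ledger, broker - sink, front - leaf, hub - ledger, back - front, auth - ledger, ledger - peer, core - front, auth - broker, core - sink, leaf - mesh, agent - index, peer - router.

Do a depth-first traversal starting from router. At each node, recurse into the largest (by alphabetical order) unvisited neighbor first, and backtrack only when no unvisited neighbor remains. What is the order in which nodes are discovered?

Visit router
router → relay
relay → peer
peer → ledger
ledger → sink
sink → mesh
mesh → node
node → root
root → leaf
leaf → hub
hub → front
front → core
core → broker
broker → edge
broker → auth
auth → index
index → agent
front → back
back → bridge

router -> relay -> peer -> ledger -> sink -> mesh -> node -> root -> leaf -> hub -> front -> core -> broker -> edge -> auth -> index -> agent -> back -> bridge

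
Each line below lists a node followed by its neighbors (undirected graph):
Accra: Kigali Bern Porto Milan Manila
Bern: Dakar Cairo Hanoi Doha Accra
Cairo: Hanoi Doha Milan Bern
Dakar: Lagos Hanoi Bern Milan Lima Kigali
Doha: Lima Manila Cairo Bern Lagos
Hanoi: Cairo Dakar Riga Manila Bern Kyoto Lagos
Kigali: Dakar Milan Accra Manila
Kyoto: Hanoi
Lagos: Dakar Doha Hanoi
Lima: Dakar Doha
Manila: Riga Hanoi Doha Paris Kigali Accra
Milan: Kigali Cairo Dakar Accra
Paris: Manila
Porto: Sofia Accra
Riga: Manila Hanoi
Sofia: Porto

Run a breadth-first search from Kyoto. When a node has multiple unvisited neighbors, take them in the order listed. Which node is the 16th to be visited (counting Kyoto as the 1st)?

Visit Kyoto; enqueue Hanoi → queue [Hanoi]
Visit Hanoi; enqueue Cairo, Dakar, Riga, Manila, Bern, Lagos → queue [Cairo, Dakar, Riga, Manila, Bern, Lagos]
Visit Cairo; enqueue Doha, Milan → queue [Dakar, Riga, Manila, Bern, Lagos, Doha, Milan]
Visit Dakar; enqueue Lima, Kigali → queue [Riga, Manila, Bern, Lagos, Doha, Milan, Lima, Kigali]
Visit Riga → queue [Manila, Bern, Lagos, Doha, Milan, Lima, Kigali]
Visit Manila; enqueue Paris, Accra → queue [Bern, Lagos, Doha, Milan, Lima, Kigali, Paris, Accra]
Visit Bern → queue [Lagos, Doha, Milan, Lima, Kigali, Paris, Accra]
Visit Lagos → queue [Doha, Milan, Lima, Kigali, Paris, Accra]
Visit Doha → queue [Milan, Lima, Kigali, Paris, Accra]
Visit Milan → queue [Lima, Kigali, Paris, Accra]
Visit Lima → queue [Kigali, Paris, Accra]
Visit Kigali → queue [Paris, Accra]
Visit Paris → queue [Accra]
Visit Accra; enqueue Porto → queue [Porto]
Visit Porto; enqueue Sofia → queue [Sofia]
Visit Sofia → queue []

Visit order: Kyoto, Hanoi, Cairo, Dakar, Riga, Manila, Bern, Lagos, Doha, Milan, Lima, Kigali, Paris, Accra, Porto, Sofia

Sofia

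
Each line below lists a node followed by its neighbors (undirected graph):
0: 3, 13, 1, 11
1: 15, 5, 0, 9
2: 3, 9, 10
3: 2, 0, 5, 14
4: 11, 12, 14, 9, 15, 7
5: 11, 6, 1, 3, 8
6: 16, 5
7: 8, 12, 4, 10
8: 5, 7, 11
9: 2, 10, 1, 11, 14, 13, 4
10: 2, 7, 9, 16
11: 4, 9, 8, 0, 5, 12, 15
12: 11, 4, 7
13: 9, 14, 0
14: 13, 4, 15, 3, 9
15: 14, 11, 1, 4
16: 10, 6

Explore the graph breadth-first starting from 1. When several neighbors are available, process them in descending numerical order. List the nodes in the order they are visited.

1 15 9 5 0 14 11 4 13 10 2 8 6 3 12 7 16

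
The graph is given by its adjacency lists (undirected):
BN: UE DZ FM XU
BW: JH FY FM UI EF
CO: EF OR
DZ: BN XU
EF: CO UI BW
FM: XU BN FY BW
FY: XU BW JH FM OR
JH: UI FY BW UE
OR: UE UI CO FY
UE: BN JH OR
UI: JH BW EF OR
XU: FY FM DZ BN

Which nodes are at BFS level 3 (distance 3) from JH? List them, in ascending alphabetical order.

CO, DZ

Level 0: JH
Level 1: BW, FY, UE, UI
Level 2: BN, EF, FM, OR, XU
Level 3: CO, DZ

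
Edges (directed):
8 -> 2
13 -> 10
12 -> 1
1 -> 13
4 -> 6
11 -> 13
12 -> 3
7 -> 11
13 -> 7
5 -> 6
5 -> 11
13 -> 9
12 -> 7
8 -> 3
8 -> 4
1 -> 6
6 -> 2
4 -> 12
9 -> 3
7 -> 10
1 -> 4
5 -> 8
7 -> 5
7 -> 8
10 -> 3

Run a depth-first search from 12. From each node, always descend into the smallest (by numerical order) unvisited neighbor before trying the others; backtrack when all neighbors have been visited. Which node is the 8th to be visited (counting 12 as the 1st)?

5

Visit 12
12 → 1
1 → 4
4 → 6
6 → 2
1 → 13
13 → 7
7 → 5
5 → 8
8 → 3
5 → 11
7 → 10
13 → 9

Visit order: 12, 1, 4, 6, 2, 13, 7, 5, 8, 3, 11, 10, 9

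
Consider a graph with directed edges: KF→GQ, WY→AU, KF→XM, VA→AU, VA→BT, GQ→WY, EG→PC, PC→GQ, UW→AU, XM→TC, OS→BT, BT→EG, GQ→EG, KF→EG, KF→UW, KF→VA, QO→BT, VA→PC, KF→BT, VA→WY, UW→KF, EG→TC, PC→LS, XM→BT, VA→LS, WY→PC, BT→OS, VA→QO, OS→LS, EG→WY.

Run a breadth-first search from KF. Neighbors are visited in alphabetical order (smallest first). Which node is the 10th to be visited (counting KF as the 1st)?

TC

Visit KF; enqueue BT, EG, GQ, UW, VA, XM → queue [BT, EG, GQ, UW, VA, XM]
Visit BT; enqueue OS → queue [EG, GQ, UW, VA, XM, OS]
Visit EG; enqueue PC, TC, WY → queue [GQ, UW, VA, XM, OS, PC, TC, WY]
Visit GQ → queue [UW, VA, XM, OS, PC, TC, WY]
Visit UW; enqueue AU → queue [VA, XM, OS, PC, TC, WY, AU]
Visit VA; enqueue LS, QO → queue [XM, OS, PC, TC, WY, AU, LS, QO]
Visit XM → queue [OS, PC, TC, WY, AU, LS, QO]
Visit OS → queue [PC, TC, WY, AU, LS, QO]
Visit PC → queue [TC, WY, AU, LS, QO]
Visit TC → queue [WY, AU, LS, QO]
Visit WY → queue [AU, LS, QO]
Visit AU → queue [LS, QO]
Visit LS → queue [QO]
Visit QO → queue []

Visit order: KF, BT, EG, GQ, UW, VA, XM, OS, PC, TC, WY, AU, LS, QO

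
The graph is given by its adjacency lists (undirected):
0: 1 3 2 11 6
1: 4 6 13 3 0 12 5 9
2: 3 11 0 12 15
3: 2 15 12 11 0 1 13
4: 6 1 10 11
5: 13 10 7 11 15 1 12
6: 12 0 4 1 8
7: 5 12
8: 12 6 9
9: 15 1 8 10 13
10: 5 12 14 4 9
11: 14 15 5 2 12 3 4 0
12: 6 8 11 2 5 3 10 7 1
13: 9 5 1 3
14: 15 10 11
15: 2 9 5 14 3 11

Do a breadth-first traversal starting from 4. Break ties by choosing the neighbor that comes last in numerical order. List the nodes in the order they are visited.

4 -> 11 -> 10 -> 6 -> 1 -> 15 -> 14 -> 12 -> 5 -> 3 -> 2 -> 0 -> 9 -> 8 -> 13 -> 7

Visit 4; enqueue 11, 10, 6, 1 → queue [11, 10, 6, 1]
Visit 11; enqueue 15, 14, 12, 5, 3, 2, 0 → queue [10, 6, 1, 15, 14, 12, 5, 3, 2, 0]
Visit 10; enqueue 9 → queue [6, 1, 15, 14, 12, 5, 3, 2, 0, 9]
Visit 6; enqueue 8 → queue [1, 15, 14, 12, 5, 3, 2, 0, 9, 8]
Visit 1; enqueue 13 → queue [15, 14, 12, 5, 3, 2, 0, 9, 8, 13]
Visit 15 → queue [14, 12, 5, 3, 2, 0, 9, 8, 13]
Visit 14 → queue [12, 5, 3, 2, 0, 9, 8, 13]
Visit 12; enqueue 7 → queue [5, 3, 2, 0, 9, 8, 13, 7]
Visit 5 → queue [3, 2, 0, 9, 8, 13, 7]
Visit 3 → queue [2, 0, 9, 8, 13, 7]
Visit 2 → queue [0, 9, 8, 13, 7]
Visit 0 → queue [9, 8, 13, 7]
Visit 9 → queue [8, 13, 7]
Visit 8 → queue [13, 7]
Visit 13 → queue [7]
Visit 7 → queue []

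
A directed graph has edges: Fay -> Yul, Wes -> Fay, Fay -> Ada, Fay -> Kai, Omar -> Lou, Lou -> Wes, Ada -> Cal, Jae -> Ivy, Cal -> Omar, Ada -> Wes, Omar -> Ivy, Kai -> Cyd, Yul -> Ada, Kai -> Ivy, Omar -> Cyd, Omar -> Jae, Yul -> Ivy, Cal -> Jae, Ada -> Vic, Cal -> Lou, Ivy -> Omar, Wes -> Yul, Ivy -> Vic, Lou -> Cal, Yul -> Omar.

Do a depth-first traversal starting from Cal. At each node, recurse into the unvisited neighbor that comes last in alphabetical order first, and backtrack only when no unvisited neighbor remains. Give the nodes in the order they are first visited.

Visit Cal
Cal → Omar
Omar → Lou
Lou → Wes
Wes → Yul
Yul → Ivy
Ivy → Vic
Yul → Ada
Wes → Fay
Fay → Kai
Kai → Cyd
Omar → Jae

Cal, Omar, Lou, Wes, Yul, Ivy, Vic, Ada, Fay, Kai, Cyd, Jae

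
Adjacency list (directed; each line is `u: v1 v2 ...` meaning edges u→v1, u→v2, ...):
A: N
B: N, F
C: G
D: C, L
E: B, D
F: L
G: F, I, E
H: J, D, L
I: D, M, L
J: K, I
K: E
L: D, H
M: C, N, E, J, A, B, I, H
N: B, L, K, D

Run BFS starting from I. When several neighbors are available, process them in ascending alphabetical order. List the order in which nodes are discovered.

I, D, L, M, C, H, A, B, E, J, N, G, F, K

Visit I; enqueue D, L, M → queue [D, L, M]
Visit D; enqueue C → queue [L, M, C]
Visit L; enqueue H → queue [M, C, H]
Visit M; enqueue A, B, E, J, N → queue [C, H, A, B, E, J, N]
Visit C; enqueue G → queue [H, A, B, E, J, N, G]
Visit H → queue [A, B, E, J, N, G]
Visit A → queue [B, E, J, N, G]
Visit B; enqueue F → queue [E, J, N, G, F]
Visit E → queue [J, N, G, F]
Visit J; enqueue K → queue [N, G, F, K]
Visit N → queue [G, F, K]
Visit G → queue [F, K]
Visit F → queue [K]
Visit K → queue []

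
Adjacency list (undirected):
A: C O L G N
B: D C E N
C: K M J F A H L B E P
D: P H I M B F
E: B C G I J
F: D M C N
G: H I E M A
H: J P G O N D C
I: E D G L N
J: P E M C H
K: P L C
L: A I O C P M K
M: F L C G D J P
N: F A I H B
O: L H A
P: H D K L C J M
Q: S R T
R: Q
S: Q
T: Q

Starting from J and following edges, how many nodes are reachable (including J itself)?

16

BFS from J visits: J, C, E, H, M, P, A, B, F, K, L, G, I, D, N, O
Reachable nodes: 16 of 20 total.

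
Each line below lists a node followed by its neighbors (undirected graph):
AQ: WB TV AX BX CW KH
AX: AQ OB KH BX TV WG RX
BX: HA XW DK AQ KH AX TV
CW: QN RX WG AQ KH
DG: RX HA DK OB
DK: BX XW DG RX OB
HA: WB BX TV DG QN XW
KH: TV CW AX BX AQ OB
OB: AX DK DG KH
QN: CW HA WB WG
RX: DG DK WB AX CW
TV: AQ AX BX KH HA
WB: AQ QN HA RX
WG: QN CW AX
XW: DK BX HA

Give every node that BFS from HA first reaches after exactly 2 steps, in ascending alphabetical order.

AQ, AX, CW, DK, KH, OB, RX, WG

Level 0: HA
Level 1: BX, DG, QN, TV, WB, XW
Level 2: AQ, AX, CW, DK, KH, OB, RX, WG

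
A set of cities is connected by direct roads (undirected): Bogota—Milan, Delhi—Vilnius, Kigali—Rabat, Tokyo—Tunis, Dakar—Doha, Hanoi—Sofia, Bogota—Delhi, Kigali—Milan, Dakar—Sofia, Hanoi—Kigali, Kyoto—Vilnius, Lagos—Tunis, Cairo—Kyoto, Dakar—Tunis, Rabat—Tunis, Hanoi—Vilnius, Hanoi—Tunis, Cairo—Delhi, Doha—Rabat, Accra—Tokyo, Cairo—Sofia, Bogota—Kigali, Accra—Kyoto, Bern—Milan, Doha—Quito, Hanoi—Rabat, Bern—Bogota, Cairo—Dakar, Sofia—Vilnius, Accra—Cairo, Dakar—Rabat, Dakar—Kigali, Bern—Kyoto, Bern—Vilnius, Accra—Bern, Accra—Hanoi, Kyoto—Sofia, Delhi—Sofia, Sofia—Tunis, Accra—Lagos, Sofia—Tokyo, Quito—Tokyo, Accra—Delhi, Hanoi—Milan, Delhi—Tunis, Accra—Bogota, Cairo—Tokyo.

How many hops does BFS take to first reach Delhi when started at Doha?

Level 0: Doha
Level 1: Dakar, Quito, Rabat
Level 2: Cairo, Hanoi, Kigali, Sofia, Tokyo, Tunis
Level 3: Accra, Bogota, Delhi, Kyoto, Lagos, Milan, Vilnius
Level 4: Bern
Delhi first appears at level 3.

3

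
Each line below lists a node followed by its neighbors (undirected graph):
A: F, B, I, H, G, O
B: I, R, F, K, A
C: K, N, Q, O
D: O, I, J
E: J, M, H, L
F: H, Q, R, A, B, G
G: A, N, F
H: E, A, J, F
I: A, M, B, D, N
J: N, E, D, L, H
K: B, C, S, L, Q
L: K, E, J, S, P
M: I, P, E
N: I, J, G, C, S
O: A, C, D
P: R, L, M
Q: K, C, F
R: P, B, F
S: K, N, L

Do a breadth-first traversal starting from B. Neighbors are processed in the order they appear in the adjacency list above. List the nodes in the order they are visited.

Visit B; enqueue I, R, F, K, A → queue [I, R, F, K, A]
Visit I; enqueue M, D, N → queue [R, F, K, A, M, D, N]
Visit R; enqueue P → queue [F, K, A, M, D, N, P]
Visit F; enqueue H, Q, G → queue [K, A, M, D, N, P, H, Q, G]
Visit K; enqueue C, S, L → queue [A, M, D, N, P, H, Q, G, C, S, L]
Visit A; enqueue O → queue [M, D, N, P, H, Q, G, C, S, L, O]
Visit M; enqueue E → queue [D, N, P, H, Q, G, C, S, L, O, E]
Visit D; enqueue J → queue [N, P, H, Q, G, C, S, L, O, E, J]
Visit N → queue [P, H, Q, G, C, S, L, O, E, J]
Visit P → queue [H, Q, G, C, S, L, O, E, J]
Visit H → queue [Q, G, C, S, L, O, E, J]
Visit Q → queue [G, C, S, L, O, E, J]
Visit G → queue [C, S, L, O, E, J]
Visit C → queue [S, L, O, E, J]
Visit S → queue [L, O, E, J]
Visit L → queue [O, E, J]
Visit O → queue [E, J]
Visit E → queue [J]
Visit J → queue []

B, I, R, F, K, A, M, D, N, P, H, Q, G, C, S, L, O, E, J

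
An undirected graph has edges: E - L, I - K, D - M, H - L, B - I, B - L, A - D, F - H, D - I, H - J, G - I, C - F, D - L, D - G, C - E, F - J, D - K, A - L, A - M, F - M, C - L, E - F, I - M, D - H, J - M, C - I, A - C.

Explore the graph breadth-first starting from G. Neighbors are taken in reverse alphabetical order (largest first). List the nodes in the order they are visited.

G → I → D → M → K → C → B → L → H → A → J → F → E

Visit G; enqueue I, D → queue [I, D]
Visit I; enqueue M, K, C, B → queue [D, M, K, C, B]
Visit D; enqueue L, H, A → queue [M, K, C, B, L, H, A]
Visit M; enqueue J, F → queue [K, C, B, L, H, A, J, F]
Visit K → queue [C, B, L, H, A, J, F]
Visit C; enqueue E → queue [B, L, H, A, J, F, E]
Visit B → queue [L, H, A, J, F, E]
Visit L → queue [H, A, J, F, E]
Visit H → queue [A, J, F, E]
Visit A → queue [J, F, E]
Visit J → queue [F, E]
Visit F → queue [E]
Visit E → queue []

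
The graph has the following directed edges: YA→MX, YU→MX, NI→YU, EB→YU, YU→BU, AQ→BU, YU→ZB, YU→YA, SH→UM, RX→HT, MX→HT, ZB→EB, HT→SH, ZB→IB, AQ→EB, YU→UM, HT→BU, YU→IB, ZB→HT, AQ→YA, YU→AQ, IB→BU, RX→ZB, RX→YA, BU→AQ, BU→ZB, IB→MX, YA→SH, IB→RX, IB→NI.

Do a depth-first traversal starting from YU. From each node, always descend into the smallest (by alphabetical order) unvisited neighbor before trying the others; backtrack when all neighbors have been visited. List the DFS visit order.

Visit YU
YU → AQ
AQ → BU
BU → ZB
ZB → EB
ZB → HT
HT → SH
SH → UM
ZB → IB
IB → MX
IB → NI
IB → RX
RX → YA

YU -> AQ -> BU -> ZB -> EB -> HT -> SH -> UM -> IB -> MX -> NI -> RX -> YA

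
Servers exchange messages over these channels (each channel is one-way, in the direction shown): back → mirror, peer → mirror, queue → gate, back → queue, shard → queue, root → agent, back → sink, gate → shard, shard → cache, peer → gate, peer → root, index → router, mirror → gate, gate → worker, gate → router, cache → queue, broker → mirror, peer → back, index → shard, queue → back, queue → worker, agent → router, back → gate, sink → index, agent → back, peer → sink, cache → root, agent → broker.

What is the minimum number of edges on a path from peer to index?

Level 0: peer
Level 1: back, gate, mirror, root, sink
Level 2: agent, index, queue, router, shard, worker
Level 3: broker, cache
index first appears at level 2.

2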